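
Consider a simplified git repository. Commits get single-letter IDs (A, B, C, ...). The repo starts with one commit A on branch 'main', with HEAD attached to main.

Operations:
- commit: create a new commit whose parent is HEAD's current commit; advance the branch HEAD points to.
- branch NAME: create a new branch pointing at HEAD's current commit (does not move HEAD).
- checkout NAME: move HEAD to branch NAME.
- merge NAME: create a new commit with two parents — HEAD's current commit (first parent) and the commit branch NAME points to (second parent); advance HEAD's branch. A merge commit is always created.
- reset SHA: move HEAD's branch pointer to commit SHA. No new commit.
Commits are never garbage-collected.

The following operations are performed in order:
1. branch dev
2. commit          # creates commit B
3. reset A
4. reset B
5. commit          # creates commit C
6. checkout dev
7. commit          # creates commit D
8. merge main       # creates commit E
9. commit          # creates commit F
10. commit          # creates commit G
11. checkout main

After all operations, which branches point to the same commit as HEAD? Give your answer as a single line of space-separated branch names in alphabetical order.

After op 1 (branch): HEAD=main@A [dev=A main=A]
After op 2 (commit): HEAD=main@B [dev=A main=B]
After op 3 (reset): HEAD=main@A [dev=A main=A]
After op 4 (reset): HEAD=main@B [dev=A main=B]
After op 5 (commit): HEAD=main@C [dev=A main=C]
After op 6 (checkout): HEAD=dev@A [dev=A main=C]
After op 7 (commit): HEAD=dev@D [dev=D main=C]
After op 8 (merge): HEAD=dev@E [dev=E main=C]
After op 9 (commit): HEAD=dev@F [dev=F main=C]
After op 10 (commit): HEAD=dev@G [dev=G main=C]
After op 11 (checkout): HEAD=main@C [dev=G main=C]

Answer: main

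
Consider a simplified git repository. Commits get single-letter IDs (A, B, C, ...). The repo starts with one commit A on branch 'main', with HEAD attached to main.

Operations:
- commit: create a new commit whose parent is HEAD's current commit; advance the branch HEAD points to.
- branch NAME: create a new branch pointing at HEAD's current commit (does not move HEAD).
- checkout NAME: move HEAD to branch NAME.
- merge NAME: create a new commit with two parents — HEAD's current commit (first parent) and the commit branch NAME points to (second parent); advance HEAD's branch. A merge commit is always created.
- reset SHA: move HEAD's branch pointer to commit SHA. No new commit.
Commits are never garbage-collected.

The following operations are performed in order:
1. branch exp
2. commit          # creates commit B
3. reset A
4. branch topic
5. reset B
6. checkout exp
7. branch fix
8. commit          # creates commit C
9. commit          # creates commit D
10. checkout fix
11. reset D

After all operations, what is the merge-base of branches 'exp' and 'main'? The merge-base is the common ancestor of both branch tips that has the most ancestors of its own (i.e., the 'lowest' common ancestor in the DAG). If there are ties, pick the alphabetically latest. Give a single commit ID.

Answer: A

Derivation:
After op 1 (branch): HEAD=main@A [exp=A main=A]
After op 2 (commit): HEAD=main@B [exp=A main=B]
After op 3 (reset): HEAD=main@A [exp=A main=A]
After op 4 (branch): HEAD=main@A [exp=A main=A topic=A]
After op 5 (reset): HEAD=main@B [exp=A main=B topic=A]
After op 6 (checkout): HEAD=exp@A [exp=A main=B topic=A]
After op 7 (branch): HEAD=exp@A [exp=A fix=A main=B topic=A]
After op 8 (commit): HEAD=exp@C [exp=C fix=A main=B topic=A]
After op 9 (commit): HEAD=exp@D [exp=D fix=A main=B topic=A]
After op 10 (checkout): HEAD=fix@A [exp=D fix=A main=B topic=A]
After op 11 (reset): HEAD=fix@D [exp=D fix=D main=B topic=A]
ancestors(exp=D): ['A', 'C', 'D']
ancestors(main=B): ['A', 'B']
common: ['A']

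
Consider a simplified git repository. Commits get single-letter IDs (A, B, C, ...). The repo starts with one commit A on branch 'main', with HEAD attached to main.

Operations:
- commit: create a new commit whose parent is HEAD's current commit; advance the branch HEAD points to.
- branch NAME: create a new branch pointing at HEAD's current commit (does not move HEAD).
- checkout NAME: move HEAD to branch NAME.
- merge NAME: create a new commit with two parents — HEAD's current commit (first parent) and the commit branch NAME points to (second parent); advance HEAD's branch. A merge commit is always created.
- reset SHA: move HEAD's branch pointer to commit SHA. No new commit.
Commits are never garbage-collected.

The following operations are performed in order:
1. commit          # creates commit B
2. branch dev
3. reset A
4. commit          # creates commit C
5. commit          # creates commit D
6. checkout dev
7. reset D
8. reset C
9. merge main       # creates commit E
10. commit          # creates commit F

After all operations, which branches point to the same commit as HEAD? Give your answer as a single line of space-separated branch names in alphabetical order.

After op 1 (commit): HEAD=main@B [main=B]
After op 2 (branch): HEAD=main@B [dev=B main=B]
After op 3 (reset): HEAD=main@A [dev=B main=A]
After op 4 (commit): HEAD=main@C [dev=B main=C]
After op 5 (commit): HEAD=main@D [dev=B main=D]
After op 6 (checkout): HEAD=dev@B [dev=B main=D]
After op 7 (reset): HEAD=dev@D [dev=D main=D]
After op 8 (reset): HEAD=dev@C [dev=C main=D]
After op 9 (merge): HEAD=dev@E [dev=E main=D]
After op 10 (commit): HEAD=dev@F [dev=F main=D]

Answer: dev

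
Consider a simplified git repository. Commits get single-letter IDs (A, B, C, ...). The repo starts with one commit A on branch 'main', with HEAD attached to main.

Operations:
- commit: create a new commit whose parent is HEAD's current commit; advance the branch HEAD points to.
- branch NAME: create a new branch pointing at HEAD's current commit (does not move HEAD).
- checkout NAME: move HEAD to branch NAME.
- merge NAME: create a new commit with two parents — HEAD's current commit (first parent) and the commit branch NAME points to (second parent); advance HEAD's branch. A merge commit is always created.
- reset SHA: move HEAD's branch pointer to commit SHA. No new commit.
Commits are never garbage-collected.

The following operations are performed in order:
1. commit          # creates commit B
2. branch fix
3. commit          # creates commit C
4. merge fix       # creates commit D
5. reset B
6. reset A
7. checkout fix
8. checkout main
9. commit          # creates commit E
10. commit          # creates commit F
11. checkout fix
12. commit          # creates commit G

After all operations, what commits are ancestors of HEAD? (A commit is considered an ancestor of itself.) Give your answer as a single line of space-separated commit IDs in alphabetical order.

After op 1 (commit): HEAD=main@B [main=B]
After op 2 (branch): HEAD=main@B [fix=B main=B]
After op 3 (commit): HEAD=main@C [fix=B main=C]
After op 4 (merge): HEAD=main@D [fix=B main=D]
After op 5 (reset): HEAD=main@B [fix=B main=B]
After op 6 (reset): HEAD=main@A [fix=B main=A]
After op 7 (checkout): HEAD=fix@B [fix=B main=A]
After op 8 (checkout): HEAD=main@A [fix=B main=A]
After op 9 (commit): HEAD=main@E [fix=B main=E]
After op 10 (commit): HEAD=main@F [fix=B main=F]
After op 11 (checkout): HEAD=fix@B [fix=B main=F]
After op 12 (commit): HEAD=fix@G [fix=G main=F]

Answer: A B G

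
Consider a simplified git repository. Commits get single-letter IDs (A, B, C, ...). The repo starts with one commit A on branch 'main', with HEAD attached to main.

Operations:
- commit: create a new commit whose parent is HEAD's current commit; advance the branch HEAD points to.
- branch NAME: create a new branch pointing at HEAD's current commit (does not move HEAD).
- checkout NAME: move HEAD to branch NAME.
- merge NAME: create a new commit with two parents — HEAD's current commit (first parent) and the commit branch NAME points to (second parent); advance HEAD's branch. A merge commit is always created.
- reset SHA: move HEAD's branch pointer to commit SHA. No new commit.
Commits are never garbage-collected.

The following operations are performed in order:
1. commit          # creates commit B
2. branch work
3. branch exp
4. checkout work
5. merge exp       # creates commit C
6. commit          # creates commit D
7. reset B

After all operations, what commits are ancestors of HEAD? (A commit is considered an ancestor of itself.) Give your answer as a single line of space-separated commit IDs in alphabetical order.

After op 1 (commit): HEAD=main@B [main=B]
After op 2 (branch): HEAD=main@B [main=B work=B]
After op 3 (branch): HEAD=main@B [exp=B main=B work=B]
After op 4 (checkout): HEAD=work@B [exp=B main=B work=B]
After op 5 (merge): HEAD=work@C [exp=B main=B work=C]
After op 6 (commit): HEAD=work@D [exp=B main=B work=D]
After op 7 (reset): HEAD=work@B [exp=B main=B work=B]

Answer: A B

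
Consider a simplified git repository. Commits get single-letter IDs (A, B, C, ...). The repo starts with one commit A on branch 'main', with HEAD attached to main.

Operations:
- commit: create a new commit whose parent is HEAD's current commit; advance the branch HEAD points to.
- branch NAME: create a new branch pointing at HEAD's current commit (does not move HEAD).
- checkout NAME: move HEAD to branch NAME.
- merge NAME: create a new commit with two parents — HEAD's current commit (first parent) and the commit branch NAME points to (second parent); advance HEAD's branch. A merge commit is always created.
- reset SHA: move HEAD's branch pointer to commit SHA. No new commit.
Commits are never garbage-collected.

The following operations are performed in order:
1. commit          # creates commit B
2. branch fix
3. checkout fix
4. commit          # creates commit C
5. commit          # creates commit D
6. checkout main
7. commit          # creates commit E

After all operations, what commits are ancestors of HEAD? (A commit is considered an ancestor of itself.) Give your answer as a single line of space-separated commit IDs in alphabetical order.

After op 1 (commit): HEAD=main@B [main=B]
After op 2 (branch): HEAD=main@B [fix=B main=B]
After op 3 (checkout): HEAD=fix@B [fix=B main=B]
After op 4 (commit): HEAD=fix@C [fix=C main=B]
After op 5 (commit): HEAD=fix@D [fix=D main=B]
After op 6 (checkout): HEAD=main@B [fix=D main=B]
After op 7 (commit): HEAD=main@E [fix=D main=E]

Answer: A B E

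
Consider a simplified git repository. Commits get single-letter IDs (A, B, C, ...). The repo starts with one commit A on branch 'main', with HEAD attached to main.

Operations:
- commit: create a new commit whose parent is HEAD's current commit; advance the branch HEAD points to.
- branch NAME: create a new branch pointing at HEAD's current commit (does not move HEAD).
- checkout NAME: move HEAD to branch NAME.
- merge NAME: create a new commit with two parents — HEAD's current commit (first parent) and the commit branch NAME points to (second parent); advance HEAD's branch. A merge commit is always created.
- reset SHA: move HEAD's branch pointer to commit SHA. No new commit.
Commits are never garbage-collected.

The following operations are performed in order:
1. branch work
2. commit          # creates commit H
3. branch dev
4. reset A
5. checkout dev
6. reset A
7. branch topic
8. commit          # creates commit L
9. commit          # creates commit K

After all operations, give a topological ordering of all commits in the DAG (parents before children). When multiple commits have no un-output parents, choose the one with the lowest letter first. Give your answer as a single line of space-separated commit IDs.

Answer: A H L K

Derivation:
After op 1 (branch): HEAD=main@A [main=A work=A]
After op 2 (commit): HEAD=main@H [main=H work=A]
After op 3 (branch): HEAD=main@H [dev=H main=H work=A]
After op 4 (reset): HEAD=main@A [dev=H main=A work=A]
After op 5 (checkout): HEAD=dev@H [dev=H main=A work=A]
After op 6 (reset): HEAD=dev@A [dev=A main=A work=A]
After op 7 (branch): HEAD=dev@A [dev=A main=A topic=A work=A]
After op 8 (commit): HEAD=dev@L [dev=L main=A topic=A work=A]
After op 9 (commit): HEAD=dev@K [dev=K main=A topic=A work=A]
commit A: parents=[]
commit H: parents=['A']
commit K: parents=['L']
commit L: parents=['A']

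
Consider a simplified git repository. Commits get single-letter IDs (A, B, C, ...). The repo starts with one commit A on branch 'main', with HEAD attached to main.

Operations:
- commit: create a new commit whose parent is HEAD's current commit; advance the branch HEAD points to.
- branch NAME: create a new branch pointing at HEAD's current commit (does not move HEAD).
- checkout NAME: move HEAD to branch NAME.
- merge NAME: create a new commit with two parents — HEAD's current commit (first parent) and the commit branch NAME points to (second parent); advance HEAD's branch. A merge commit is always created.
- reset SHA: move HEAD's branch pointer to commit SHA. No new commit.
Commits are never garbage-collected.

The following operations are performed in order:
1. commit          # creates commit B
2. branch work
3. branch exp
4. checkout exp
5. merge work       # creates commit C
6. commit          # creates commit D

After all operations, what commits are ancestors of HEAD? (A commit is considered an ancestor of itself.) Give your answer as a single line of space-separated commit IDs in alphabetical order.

Answer: A B C D

Derivation:
After op 1 (commit): HEAD=main@B [main=B]
After op 2 (branch): HEAD=main@B [main=B work=B]
After op 3 (branch): HEAD=main@B [exp=B main=B work=B]
After op 4 (checkout): HEAD=exp@B [exp=B main=B work=B]
After op 5 (merge): HEAD=exp@C [exp=C main=B work=B]
After op 6 (commit): HEAD=exp@D [exp=D main=B work=B]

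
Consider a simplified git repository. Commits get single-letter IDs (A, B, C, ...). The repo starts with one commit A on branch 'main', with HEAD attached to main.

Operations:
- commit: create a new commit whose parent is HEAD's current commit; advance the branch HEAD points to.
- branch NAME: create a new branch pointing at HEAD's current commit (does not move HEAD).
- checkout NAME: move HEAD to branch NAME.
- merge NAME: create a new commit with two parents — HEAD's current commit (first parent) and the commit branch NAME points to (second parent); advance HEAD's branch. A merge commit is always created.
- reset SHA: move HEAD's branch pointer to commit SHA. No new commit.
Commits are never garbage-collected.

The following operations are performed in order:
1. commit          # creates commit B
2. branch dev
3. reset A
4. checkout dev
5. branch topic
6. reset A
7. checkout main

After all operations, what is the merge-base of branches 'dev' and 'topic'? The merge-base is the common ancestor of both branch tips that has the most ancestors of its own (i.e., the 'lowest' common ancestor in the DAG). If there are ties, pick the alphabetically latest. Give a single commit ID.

After op 1 (commit): HEAD=main@B [main=B]
After op 2 (branch): HEAD=main@B [dev=B main=B]
After op 3 (reset): HEAD=main@A [dev=B main=A]
After op 4 (checkout): HEAD=dev@B [dev=B main=A]
After op 5 (branch): HEAD=dev@B [dev=B main=A topic=B]
After op 6 (reset): HEAD=dev@A [dev=A main=A topic=B]
After op 7 (checkout): HEAD=main@A [dev=A main=A topic=B]
ancestors(dev=A): ['A']
ancestors(topic=B): ['A', 'B']
common: ['A']

Answer: A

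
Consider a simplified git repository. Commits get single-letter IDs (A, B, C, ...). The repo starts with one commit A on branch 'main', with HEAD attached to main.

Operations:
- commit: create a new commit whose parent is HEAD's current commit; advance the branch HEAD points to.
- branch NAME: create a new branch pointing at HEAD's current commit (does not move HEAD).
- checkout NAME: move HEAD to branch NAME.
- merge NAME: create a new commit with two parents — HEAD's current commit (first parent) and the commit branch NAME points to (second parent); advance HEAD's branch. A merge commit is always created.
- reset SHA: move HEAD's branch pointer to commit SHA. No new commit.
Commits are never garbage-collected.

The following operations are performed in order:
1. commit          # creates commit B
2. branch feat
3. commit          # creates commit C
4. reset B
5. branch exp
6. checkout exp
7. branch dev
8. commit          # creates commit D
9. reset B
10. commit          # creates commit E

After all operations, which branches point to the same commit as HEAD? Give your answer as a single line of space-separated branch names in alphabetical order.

Answer: exp

Derivation:
After op 1 (commit): HEAD=main@B [main=B]
After op 2 (branch): HEAD=main@B [feat=B main=B]
After op 3 (commit): HEAD=main@C [feat=B main=C]
After op 4 (reset): HEAD=main@B [feat=B main=B]
After op 5 (branch): HEAD=main@B [exp=B feat=B main=B]
After op 6 (checkout): HEAD=exp@B [exp=B feat=B main=B]
After op 7 (branch): HEAD=exp@B [dev=B exp=B feat=B main=B]
After op 8 (commit): HEAD=exp@D [dev=B exp=D feat=B main=B]
After op 9 (reset): HEAD=exp@B [dev=B exp=B feat=B main=B]
After op 10 (commit): HEAD=exp@E [dev=B exp=E feat=B main=B]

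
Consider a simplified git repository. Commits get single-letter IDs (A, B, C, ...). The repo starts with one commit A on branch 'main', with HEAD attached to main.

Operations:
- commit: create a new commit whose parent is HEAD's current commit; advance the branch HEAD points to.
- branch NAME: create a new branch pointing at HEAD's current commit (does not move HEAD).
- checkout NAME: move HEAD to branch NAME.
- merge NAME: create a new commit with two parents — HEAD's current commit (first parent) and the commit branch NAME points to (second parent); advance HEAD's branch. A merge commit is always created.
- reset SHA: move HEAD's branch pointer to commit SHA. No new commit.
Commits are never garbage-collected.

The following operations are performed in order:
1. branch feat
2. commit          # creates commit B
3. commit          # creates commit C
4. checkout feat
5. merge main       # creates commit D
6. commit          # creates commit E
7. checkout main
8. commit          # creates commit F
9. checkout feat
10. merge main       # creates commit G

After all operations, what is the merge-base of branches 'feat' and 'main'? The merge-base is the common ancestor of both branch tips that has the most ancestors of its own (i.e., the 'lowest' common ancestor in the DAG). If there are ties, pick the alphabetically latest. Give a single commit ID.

Answer: F

Derivation:
After op 1 (branch): HEAD=main@A [feat=A main=A]
After op 2 (commit): HEAD=main@B [feat=A main=B]
After op 3 (commit): HEAD=main@C [feat=A main=C]
After op 4 (checkout): HEAD=feat@A [feat=A main=C]
After op 5 (merge): HEAD=feat@D [feat=D main=C]
After op 6 (commit): HEAD=feat@E [feat=E main=C]
After op 7 (checkout): HEAD=main@C [feat=E main=C]
After op 8 (commit): HEAD=main@F [feat=E main=F]
After op 9 (checkout): HEAD=feat@E [feat=E main=F]
After op 10 (merge): HEAD=feat@G [feat=G main=F]
ancestors(feat=G): ['A', 'B', 'C', 'D', 'E', 'F', 'G']
ancestors(main=F): ['A', 'B', 'C', 'F']
common: ['A', 'B', 'C', 'F']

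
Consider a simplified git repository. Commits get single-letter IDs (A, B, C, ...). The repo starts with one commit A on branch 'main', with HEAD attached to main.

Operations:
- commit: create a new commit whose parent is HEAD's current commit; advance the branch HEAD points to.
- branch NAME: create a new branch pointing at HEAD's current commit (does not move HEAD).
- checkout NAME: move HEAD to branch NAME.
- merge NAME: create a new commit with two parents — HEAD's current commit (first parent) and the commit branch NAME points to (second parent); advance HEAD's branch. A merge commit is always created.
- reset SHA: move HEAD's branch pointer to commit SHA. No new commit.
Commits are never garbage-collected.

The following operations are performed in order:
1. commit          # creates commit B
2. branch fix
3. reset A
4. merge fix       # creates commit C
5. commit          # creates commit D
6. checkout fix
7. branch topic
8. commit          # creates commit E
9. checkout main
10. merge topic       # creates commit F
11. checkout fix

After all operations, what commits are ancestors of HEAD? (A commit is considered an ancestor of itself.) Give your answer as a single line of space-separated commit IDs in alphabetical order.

After op 1 (commit): HEAD=main@B [main=B]
After op 2 (branch): HEAD=main@B [fix=B main=B]
After op 3 (reset): HEAD=main@A [fix=B main=A]
After op 4 (merge): HEAD=main@C [fix=B main=C]
After op 5 (commit): HEAD=main@D [fix=B main=D]
After op 6 (checkout): HEAD=fix@B [fix=B main=D]
After op 7 (branch): HEAD=fix@B [fix=B main=D topic=B]
After op 8 (commit): HEAD=fix@E [fix=E main=D topic=B]
After op 9 (checkout): HEAD=main@D [fix=E main=D topic=B]
After op 10 (merge): HEAD=main@F [fix=E main=F topic=B]
After op 11 (checkout): HEAD=fix@E [fix=E main=F topic=B]

Answer: A B E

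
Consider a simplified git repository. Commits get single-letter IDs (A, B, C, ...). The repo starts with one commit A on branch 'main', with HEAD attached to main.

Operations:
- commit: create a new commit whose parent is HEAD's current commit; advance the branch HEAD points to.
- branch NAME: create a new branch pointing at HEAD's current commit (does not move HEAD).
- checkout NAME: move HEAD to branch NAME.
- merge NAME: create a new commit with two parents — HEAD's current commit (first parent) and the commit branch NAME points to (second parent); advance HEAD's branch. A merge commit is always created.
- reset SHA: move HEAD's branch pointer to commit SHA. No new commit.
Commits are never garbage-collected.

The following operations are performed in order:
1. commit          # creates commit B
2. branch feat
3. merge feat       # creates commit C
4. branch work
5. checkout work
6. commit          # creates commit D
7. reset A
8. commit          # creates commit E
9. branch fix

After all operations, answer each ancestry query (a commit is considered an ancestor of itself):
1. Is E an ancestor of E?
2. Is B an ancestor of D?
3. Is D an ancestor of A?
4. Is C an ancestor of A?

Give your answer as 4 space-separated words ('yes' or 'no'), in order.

After op 1 (commit): HEAD=main@B [main=B]
After op 2 (branch): HEAD=main@B [feat=B main=B]
After op 3 (merge): HEAD=main@C [feat=B main=C]
After op 4 (branch): HEAD=main@C [feat=B main=C work=C]
After op 5 (checkout): HEAD=work@C [feat=B main=C work=C]
After op 6 (commit): HEAD=work@D [feat=B main=C work=D]
After op 7 (reset): HEAD=work@A [feat=B main=C work=A]
After op 8 (commit): HEAD=work@E [feat=B main=C work=E]
After op 9 (branch): HEAD=work@E [feat=B fix=E main=C work=E]
ancestors(E) = {A,E}; E in? yes
ancestors(D) = {A,B,C,D}; B in? yes
ancestors(A) = {A}; D in? no
ancestors(A) = {A}; C in? no

Answer: yes yes no no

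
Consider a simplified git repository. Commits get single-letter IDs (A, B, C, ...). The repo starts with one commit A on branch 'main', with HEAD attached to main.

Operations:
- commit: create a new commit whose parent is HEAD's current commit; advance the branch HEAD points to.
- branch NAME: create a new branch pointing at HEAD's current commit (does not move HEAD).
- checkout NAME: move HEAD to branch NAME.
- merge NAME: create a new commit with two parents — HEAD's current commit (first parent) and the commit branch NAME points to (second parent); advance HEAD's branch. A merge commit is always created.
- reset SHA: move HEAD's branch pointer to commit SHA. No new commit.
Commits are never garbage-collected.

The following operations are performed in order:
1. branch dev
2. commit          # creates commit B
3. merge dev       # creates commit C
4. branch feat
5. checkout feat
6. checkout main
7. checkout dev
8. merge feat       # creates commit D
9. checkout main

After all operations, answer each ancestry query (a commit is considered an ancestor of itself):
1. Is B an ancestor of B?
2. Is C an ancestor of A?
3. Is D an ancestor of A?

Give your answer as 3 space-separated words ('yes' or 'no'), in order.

Answer: yes no no

Derivation:
After op 1 (branch): HEAD=main@A [dev=A main=A]
After op 2 (commit): HEAD=main@B [dev=A main=B]
After op 3 (merge): HEAD=main@C [dev=A main=C]
After op 4 (branch): HEAD=main@C [dev=A feat=C main=C]
After op 5 (checkout): HEAD=feat@C [dev=A feat=C main=C]
After op 6 (checkout): HEAD=main@C [dev=A feat=C main=C]
After op 7 (checkout): HEAD=dev@A [dev=A feat=C main=C]
After op 8 (merge): HEAD=dev@D [dev=D feat=C main=C]
After op 9 (checkout): HEAD=main@C [dev=D feat=C main=C]
ancestors(B) = {A,B}; B in? yes
ancestors(A) = {A}; C in? no
ancestors(A) = {A}; D in? no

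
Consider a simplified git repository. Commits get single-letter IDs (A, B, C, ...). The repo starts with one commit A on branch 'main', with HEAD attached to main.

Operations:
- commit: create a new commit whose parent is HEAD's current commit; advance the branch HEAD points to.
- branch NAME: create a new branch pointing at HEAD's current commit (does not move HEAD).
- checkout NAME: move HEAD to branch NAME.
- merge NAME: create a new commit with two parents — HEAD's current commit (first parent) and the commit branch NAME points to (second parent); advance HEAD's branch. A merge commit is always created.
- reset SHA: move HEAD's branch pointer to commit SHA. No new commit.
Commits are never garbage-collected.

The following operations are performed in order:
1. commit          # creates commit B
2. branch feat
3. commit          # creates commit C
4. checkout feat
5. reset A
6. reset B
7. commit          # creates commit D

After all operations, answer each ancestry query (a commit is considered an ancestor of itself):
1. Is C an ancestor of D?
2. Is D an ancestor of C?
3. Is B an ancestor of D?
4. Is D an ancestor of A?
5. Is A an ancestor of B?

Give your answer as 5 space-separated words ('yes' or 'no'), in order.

Answer: no no yes no yes

Derivation:
After op 1 (commit): HEAD=main@B [main=B]
After op 2 (branch): HEAD=main@B [feat=B main=B]
After op 3 (commit): HEAD=main@C [feat=B main=C]
After op 4 (checkout): HEAD=feat@B [feat=B main=C]
After op 5 (reset): HEAD=feat@A [feat=A main=C]
After op 6 (reset): HEAD=feat@B [feat=B main=C]
After op 7 (commit): HEAD=feat@D [feat=D main=C]
ancestors(D) = {A,B,D}; C in? no
ancestors(C) = {A,B,C}; D in? no
ancestors(D) = {A,B,D}; B in? yes
ancestors(A) = {A}; D in? no
ancestors(B) = {A,B}; A in? yes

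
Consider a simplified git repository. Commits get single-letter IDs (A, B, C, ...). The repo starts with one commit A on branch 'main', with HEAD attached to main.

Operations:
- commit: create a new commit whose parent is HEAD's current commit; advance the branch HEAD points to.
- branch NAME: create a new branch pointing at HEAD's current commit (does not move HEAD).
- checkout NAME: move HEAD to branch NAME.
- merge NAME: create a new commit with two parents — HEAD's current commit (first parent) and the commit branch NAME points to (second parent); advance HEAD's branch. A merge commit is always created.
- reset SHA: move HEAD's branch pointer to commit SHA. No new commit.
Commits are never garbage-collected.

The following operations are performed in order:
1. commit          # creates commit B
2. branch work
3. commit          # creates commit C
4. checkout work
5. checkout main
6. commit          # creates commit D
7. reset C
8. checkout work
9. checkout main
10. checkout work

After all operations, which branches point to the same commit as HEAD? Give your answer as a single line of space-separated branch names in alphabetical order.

After op 1 (commit): HEAD=main@B [main=B]
After op 2 (branch): HEAD=main@B [main=B work=B]
After op 3 (commit): HEAD=main@C [main=C work=B]
After op 4 (checkout): HEAD=work@B [main=C work=B]
After op 5 (checkout): HEAD=main@C [main=C work=B]
After op 6 (commit): HEAD=main@D [main=D work=B]
After op 7 (reset): HEAD=main@C [main=C work=B]
After op 8 (checkout): HEAD=work@B [main=C work=B]
After op 9 (checkout): HEAD=main@C [main=C work=B]
After op 10 (checkout): HEAD=work@B [main=C work=B]

Answer: work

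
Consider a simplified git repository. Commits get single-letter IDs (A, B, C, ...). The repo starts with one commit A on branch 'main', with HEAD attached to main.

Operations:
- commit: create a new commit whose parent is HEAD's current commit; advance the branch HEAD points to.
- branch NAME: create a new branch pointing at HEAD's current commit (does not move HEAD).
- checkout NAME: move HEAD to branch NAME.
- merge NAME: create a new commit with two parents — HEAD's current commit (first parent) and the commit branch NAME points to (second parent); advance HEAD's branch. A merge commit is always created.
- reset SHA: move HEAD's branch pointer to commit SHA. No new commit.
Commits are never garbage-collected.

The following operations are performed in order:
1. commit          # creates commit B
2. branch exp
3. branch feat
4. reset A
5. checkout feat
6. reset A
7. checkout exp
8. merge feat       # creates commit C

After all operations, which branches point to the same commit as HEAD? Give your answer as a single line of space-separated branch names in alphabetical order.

Answer: exp

Derivation:
After op 1 (commit): HEAD=main@B [main=B]
After op 2 (branch): HEAD=main@B [exp=B main=B]
After op 3 (branch): HEAD=main@B [exp=B feat=B main=B]
After op 4 (reset): HEAD=main@A [exp=B feat=B main=A]
After op 5 (checkout): HEAD=feat@B [exp=B feat=B main=A]
After op 6 (reset): HEAD=feat@A [exp=B feat=A main=A]
After op 7 (checkout): HEAD=exp@B [exp=B feat=A main=A]
After op 8 (merge): HEAD=exp@C [exp=C feat=A main=A]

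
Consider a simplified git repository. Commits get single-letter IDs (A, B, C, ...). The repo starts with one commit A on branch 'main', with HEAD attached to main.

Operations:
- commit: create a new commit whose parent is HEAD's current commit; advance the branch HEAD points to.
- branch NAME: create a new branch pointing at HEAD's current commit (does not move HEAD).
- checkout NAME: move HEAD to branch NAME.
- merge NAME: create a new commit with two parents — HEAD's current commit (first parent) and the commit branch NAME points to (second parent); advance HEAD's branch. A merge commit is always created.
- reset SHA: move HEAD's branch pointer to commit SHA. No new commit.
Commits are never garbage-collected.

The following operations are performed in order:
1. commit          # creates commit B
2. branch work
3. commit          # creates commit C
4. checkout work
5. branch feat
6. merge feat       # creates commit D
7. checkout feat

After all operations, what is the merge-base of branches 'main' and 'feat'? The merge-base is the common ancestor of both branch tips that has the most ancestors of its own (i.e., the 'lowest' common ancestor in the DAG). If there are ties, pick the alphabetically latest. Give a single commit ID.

Answer: B

Derivation:
After op 1 (commit): HEAD=main@B [main=B]
After op 2 (branch): HEAD=main@B [main=B work=B]
After op 3 (commit): HEAD=main@C [main=C work=B]
After op 4 (checkout): HEAD=work@B [main=C work=B]
After op 5 (branch): HEAD=work@B [feat=B main=C work=B]
After op 6 (merge): HEAD=work@D [feat=B main=C work=D]
After op 7 (checkout): HEAD=feat@B [feat=B main=C work=D]
ancestors(main=C): ['A', 'B', 'C']
ancestors(feat=B): ['A', 'B']
common: ['A', 'B']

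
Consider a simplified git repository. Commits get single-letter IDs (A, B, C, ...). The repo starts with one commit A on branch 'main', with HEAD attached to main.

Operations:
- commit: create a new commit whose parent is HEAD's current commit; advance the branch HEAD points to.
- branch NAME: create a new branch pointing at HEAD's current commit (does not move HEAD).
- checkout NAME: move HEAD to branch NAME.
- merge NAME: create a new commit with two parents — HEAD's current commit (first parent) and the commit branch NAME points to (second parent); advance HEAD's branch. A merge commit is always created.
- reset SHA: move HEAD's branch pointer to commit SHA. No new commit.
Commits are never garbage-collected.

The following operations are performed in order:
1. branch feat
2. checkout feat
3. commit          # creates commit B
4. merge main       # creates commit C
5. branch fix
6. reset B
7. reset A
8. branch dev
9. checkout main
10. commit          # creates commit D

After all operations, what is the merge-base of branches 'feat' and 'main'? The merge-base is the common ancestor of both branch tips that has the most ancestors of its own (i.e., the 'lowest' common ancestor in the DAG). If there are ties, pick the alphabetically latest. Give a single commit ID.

Answer: A

Derivation:
After op 1 (branch): HEAD=main@A [feat=A main=A]
After op 2 (checkout): HEAD=feat@A [feat=A main=A]
After op 3 (commit): HEAD=feat@B [feat=B main=A]
After op 4 (merge): HEAD=feat@C [feat=C main=A]
After op 5 (branch): HEAD=feat@C [feat=C fix=C main=A]
After op 6 (reset): HEAD=feat@B [feat=B fix=C main=A]
After op 7 (reset): HEAD=feat@A [feat=A fix=C main=A]
After op 8 (branch): HEAD=feat@A [dev=A feat=A fix=C main=A]
After op 9 (checkout): HEAD=main@A [dev=A feat=A fix=C main=A]
After op 10 (commit): HEAD=main@D [dev=A feat=A fix=C main=D]
ancestors(feat=A): ['A']
ancestors(main=D): ['A', 'D']
common: ['A']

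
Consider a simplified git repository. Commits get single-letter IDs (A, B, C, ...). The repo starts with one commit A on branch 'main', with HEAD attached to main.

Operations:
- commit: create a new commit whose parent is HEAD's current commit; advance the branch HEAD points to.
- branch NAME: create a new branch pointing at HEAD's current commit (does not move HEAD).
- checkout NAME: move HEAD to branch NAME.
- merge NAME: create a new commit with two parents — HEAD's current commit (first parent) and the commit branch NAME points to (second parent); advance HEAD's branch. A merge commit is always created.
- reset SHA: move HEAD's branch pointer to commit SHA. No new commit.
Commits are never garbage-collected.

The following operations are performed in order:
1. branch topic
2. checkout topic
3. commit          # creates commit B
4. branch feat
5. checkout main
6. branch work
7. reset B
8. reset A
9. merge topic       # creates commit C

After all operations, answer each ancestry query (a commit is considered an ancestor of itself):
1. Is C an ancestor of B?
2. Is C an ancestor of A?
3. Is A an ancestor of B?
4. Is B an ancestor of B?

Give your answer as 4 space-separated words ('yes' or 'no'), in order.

After op 1 (branch): HEAD=main@A [main=A topic=A]
After op 2 (checkout): HEAD=topic@A [main=A topic=A]
After op 3 (commit): HEAD=topic@B [main=A topic=B]
After op 4 (branch): HEAD=topic@B [feat=B main=A topic=B]
After op 5 (checkout): HEAD=main@A [feat=B main=A topic=B]
After op 6 (branch): HEAD=main@A [feat=B main=A topic=B work=A]
After op 7 (reset): HEAD=main@B [feat=B main=B topic=B work=A]
After op 8 (reset): HEAD=main@A [feat=B main=A topic=B work=A]
After op 9 (merge): HEAD=main@C [feat=B main=C topic=B work=A]
ancestors(B) = {A,B}; C in? no
ancestors(A) = {A}; C in? no
ancestors(B) = {A,B}; A in? yes
ancestors(B) = {A,B}; B in? yes

Answer: no no yes yes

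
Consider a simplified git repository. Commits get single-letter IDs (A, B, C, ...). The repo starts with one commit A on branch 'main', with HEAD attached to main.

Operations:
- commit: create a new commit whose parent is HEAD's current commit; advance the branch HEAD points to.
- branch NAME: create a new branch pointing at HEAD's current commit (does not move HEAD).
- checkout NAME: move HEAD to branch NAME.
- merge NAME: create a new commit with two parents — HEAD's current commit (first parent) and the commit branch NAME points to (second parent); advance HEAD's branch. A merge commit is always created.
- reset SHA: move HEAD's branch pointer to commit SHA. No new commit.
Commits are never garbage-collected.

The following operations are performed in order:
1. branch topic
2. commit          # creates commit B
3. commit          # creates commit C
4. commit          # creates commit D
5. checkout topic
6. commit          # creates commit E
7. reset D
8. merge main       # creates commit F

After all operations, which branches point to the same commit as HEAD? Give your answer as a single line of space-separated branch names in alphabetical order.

After op 1 (branch): HEAD=main@A [main=A topic=A]
After op 2 (commit): HEAD=main@B [main=B topic=A]
After op 3 (commit): HEAD=main@C [main=C topic=A]
After op 4 (commit): HEAD=main@D [main=D topic=A]
After op 5 (checkout): HEAD=topic@A [main=D topic=A]
After op 6 (commit): HEAD=topic@E [main=D topic=E]
After op 7 (reset): HEAD=topic@D [main=D topic=D]
After op 8 (merge): HEAD=topic@F [main=D topic=F]

Answer: topic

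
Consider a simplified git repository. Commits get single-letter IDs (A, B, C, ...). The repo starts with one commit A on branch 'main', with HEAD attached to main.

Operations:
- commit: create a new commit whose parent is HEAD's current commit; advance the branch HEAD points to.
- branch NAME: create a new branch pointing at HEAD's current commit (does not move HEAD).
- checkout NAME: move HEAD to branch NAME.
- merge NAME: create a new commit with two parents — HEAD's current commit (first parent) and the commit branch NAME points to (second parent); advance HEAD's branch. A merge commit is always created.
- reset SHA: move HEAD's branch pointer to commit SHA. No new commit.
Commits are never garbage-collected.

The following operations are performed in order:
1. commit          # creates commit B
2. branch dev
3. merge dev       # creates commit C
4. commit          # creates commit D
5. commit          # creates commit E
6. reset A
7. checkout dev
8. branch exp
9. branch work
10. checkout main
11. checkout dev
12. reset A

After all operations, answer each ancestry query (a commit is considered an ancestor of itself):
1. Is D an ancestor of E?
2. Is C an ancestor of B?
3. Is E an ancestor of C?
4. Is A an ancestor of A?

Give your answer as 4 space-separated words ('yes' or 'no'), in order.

After op 1 (commit): HEAD=main@B [main=B]
After op 2 (branch): HEAD=main@B [dev=B main=B]
After op 3 (merge): HEAD=main@C [dev=B main=C]
After op 4 (commit): HEAD=main@D [dev=B main=D]
After op 5 (commit): HEAD=main@E [dev=B main=E]
After op 6 (reset): HEAD=main@A [dev=B main=A]
After op 7 (checkout): HEAD=dev@B [dev=B main=A]
After op 8 (branch): HEAD=dev@B [dev=B exp=B main=A]
After op 9 (branch): HEAD=dev@B [dev=B exp=B main=A work=B]
After op 10 (checkout): HEAD=main@A [dev=B exp=B main=A work=B]
After op 11 (checkout): HEAD=dev@B [dev=B exp=B main=A work=B]
After op 12 (reset): HEAD=dev@A [dev=A exp=B main=A work=B]
ancestors(E) = {A,B,C,D,E}; D in? yes
ancestors(B) = {A,B}; C in? no
ancestors(C) = {A,B,C}; E in? no
ancestors(A) = {A}; A in? yes

Answer: yes no no yes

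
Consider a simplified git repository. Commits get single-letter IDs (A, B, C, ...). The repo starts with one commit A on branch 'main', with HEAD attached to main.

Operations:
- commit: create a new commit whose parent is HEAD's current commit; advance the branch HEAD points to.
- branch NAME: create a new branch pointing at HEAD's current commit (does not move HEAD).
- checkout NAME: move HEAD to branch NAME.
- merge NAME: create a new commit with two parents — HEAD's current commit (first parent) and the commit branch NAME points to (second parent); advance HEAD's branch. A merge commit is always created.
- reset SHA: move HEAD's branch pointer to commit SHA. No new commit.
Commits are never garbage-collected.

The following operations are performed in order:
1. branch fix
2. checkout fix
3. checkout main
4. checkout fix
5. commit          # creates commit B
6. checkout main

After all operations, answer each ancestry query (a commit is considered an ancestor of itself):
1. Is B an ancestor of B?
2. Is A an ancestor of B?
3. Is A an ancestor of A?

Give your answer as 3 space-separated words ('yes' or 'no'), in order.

After op 1 (branch): HEAD=main@A [fix=A main=A]
After op 2 (checkout): HEAD=fix@A [fix=A main=A]
After op 3 (checkout): HEAD=main@A [fix=A main=A]
After op 4 (checkout): HEAD=fix@A [fix=A main=A]
After op 5 (commit): HEAD=fix@B [fix=B main=A]
After op 6 (checkout): HEAD=main@A [fix=B main=A]
ancestors(B) = {A,B}; B in? yes
ancestors(B) = {A,B}; A in? yes
ancestors(A) = {A}; A in? yes

Answer: yes yes yes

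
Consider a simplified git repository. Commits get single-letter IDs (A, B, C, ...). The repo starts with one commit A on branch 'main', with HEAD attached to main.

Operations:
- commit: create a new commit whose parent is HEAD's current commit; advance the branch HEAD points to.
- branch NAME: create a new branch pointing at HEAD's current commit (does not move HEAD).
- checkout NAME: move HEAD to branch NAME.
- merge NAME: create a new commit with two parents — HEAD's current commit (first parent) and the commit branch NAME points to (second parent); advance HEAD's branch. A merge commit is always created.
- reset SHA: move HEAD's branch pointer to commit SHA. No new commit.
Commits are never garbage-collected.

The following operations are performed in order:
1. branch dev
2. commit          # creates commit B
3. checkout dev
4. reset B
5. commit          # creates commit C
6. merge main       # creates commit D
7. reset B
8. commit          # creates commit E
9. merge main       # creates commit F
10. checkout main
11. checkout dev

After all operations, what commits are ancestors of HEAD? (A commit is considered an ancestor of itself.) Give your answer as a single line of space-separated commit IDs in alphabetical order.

After op 1 (branch): HEAD=main@A [dev=A main=A]
After op 2 (commit): HEAD=main@B [dev=A main=B]
After op 3 (checkout): HEAD=dev@A [dev=A main=B]
After op 4 (reset): HEAD=dev@B [dev=B main=B]
After op 5 (commit): HEAD=dev@C [dev=C main=B]
After op 6 (merge): HEAD=dev@D [dev=D main=B]
After op 7 (reset): HEAD=dev@B [dev=B main=B]
After op 8 (commit): HEAD=dev@E [dev=E main=B]
After op 9 (merge): HEAD=dev@F [dev=F main=B]
After op 10 (checkout): HEAD=main@B [dev=F main=B]
After op 11 (checkout): HEAD=dev@F [dev=F main=B]

Answer: A B E F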